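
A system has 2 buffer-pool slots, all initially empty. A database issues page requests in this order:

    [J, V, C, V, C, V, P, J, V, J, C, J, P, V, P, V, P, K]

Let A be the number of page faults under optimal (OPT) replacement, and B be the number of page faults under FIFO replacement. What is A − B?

-2

Under OPT: F F F . . . F F . . F . F F . . . F → 9 faults.
Under FIFO: F F F . . . F F F . F F F F . . . F → 11 faults.
A − B = 9 − 11 = -2.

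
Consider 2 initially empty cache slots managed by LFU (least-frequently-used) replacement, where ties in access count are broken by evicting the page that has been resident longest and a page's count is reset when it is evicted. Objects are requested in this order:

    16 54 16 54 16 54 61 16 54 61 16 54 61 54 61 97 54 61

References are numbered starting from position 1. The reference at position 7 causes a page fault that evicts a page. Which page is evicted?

16

pos 1: 16 -> fault, frames [16]
pos 2: 54 -> fault, frames [16, 54]
pos 3: 16 -> hit
pos 4: 54 -> hit
pos 5: 16 -> hit
pos 6: 54 -> hit
pos 7: 61 -> fault, evict 16, frames [54, 61]
At position 7, page 16 is evicted.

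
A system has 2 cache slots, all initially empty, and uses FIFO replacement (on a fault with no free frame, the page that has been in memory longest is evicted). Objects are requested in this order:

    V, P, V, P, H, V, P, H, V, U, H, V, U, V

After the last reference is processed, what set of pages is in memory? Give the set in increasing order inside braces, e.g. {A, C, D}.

V -> miss, frames [V]
P -> miss, frames [V, P]
V -> hit
P -> hit
H -> miss, evict V, frames [P, H]
V -> miss, evict P, frames [H, V]
P -> miss, evict H, frames [V, P]
H -> miss, evict V, frames [P, H]
V -> miss, evict P, frames [H, V]
U -> miss, evict H, frames [V, U]
H -> miss, evict V, frames [U, H]
V -> miss, evict U, frames [H, V]
U -> miss, evict H, frames [V, U]
V -> hit

{U, V}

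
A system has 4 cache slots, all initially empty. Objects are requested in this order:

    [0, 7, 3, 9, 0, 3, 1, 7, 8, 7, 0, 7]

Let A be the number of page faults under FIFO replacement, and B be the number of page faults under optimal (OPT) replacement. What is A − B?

Under FIFO: F F F F . . F . F F F . → 8 faults.
Under OPT: F F F F . . F . F . . . → 6 faults.
A − B = 8 − 6 = 2.

2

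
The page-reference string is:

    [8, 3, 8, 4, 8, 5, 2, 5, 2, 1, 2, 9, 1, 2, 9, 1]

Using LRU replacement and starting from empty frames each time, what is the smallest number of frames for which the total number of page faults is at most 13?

2

f=1: 16 faults
f=2: 11 faults
f=3: 7 faults
f=4: 7 faults
f=5: 7 faults
f=6: 7 faults
f=7: 7 faults
Smallest f with faults ≤ 13 is 2.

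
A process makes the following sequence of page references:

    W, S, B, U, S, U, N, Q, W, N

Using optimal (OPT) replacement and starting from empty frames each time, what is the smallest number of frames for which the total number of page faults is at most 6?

3

f=1: 10 faults
f=2: 7 faults
f=3: 6 faults
f=4: 6 faults
f=5: 6 faults
f=6: 6 faults
Smallest f with faults ≤ 6 is 3.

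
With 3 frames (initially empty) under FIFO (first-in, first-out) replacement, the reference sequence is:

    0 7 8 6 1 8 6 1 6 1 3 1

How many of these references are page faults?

6

0: fault, frames [0]
7: fault, frames [0, 7]
8: fault, frames [0, 7, 8]
6: fault, evict 0, frames [7, 8, 6]
1: fault, evict 7, frames [8, 6, 1]
8: hit
6: hit
1: hit
6: hit
1: hit
3: fault, evict 8, frames [6, 1, 3]
1: hit
Page faults: 6.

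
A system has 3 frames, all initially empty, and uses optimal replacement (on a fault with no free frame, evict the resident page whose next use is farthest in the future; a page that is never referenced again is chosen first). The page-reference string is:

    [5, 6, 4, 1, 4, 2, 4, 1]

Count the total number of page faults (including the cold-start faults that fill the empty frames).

5: miss, frames (5)
6: miss, frames (5 6)
4: miss, frames (5 6 4)
1: miss, evict 6, frames (5 4 1)
4: hit
2: miss, evict 5, frames (4 1 2)
4: hit
1: hit
Page faults: 5.

5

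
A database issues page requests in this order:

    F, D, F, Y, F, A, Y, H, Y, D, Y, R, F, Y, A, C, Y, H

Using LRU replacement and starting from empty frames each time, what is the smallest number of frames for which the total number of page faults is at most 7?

7

f=1: 18 faults
f=2: 14 faults
f=3: 11 faults
f=4: 11 faults
f=5: 10 faults
f=6: 8 faults
f=7: 7 faults
Smallest f with faults ≤ 7 is 7.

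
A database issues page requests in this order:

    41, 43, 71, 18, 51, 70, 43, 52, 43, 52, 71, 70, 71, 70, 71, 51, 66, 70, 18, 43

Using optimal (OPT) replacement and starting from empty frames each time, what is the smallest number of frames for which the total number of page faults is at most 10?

f=1: 20 faults
f=2: 13 faults
f=3: 11 faults
f=4: 10 faults
f=5: 9 faults
f=6: 8 faults
f=7: 8 faults
f=8: 8 faults
Smallest f with faults ≤ 10 is 4.

4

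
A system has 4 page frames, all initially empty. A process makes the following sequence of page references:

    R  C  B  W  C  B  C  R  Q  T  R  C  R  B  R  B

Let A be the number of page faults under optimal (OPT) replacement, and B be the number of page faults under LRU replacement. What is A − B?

-1

Under OPT: F F F F . . . . F F . . . . . . → 6 faults.
Under LRU: F F F F . . . . F F . . . F . . → 7 faults.
A − B = 6 − 7 = -1.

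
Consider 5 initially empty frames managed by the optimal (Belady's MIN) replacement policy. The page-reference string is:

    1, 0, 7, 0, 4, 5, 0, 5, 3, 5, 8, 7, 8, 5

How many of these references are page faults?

1: fault, frames (1)
0: fault, frames (1 0)
7: fault, frames (1 0 7)
0: hit
4: fault, frames (1 0 7 4)
5: fault, frames (1 0 7 4 5)
0: hit
5: hit
3: fault, evict 4, frames (1 0 7 5 3)
5: hit
8: fault, evict 3, frames (1 0 7 5 8)
7: hit
8: hit
5: hit
Page faults: 7.

7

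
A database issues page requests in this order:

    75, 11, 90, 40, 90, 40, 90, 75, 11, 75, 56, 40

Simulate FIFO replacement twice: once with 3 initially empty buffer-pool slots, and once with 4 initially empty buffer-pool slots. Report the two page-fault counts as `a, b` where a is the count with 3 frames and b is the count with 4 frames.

8, 5

3 frames: F F F F . . . F F . F F → 8 faults.
4 frames: F F F F . . . . . . F . → 5 faults.
5 < 8: adding a frame reduced faults, as is typical.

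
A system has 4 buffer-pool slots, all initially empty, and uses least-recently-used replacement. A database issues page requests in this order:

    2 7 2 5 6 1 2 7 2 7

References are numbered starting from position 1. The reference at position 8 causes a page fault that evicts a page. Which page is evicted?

pos 1: 2 -> miss, frames [2]
pos 2: 7 -> miss, frames [2, 7]
pos 3: 2 -> hit
pos 4: 5 -> miss, frames [7, 2, 5]
pos 5: 6 -> miss, frames [7, 2, 5, 6]
pos 6: 1 -> miss, evict 7, frames [2, 5, 6, 1]
pos 7: 2 -> hit
pos 8: 7 -> miss, evict 5, frames [6, 1, 2, 7]
At position 8, page 5 is evicted.

5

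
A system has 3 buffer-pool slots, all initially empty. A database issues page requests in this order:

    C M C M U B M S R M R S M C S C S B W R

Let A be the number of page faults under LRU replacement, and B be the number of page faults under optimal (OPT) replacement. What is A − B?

1

Under LRU: F F . . F F . F F . . . . F . . . F F F → 10 faults.
Under OPT: F F . . F F . F F . . . . F . . . F F . → 9 faults.
A − B = 10 − 9 = 1.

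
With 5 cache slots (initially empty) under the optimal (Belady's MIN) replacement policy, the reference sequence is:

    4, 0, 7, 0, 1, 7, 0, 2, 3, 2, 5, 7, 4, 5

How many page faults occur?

7

4: miss, frames {4}
0: miss, frames {4,0}
7: miss, frames {4,0,7}
0: hit
1: miss, frames {4,0,7,1}
7: hit
0: hit
2: miss, frames {4,0,7,1,2}
3: miss, evict 1, frames {4,0,7,2,3}
2: hit
5: miss, evict 3, frames {4,0,7,2,5}
7: hit
4: hit
5: hit
Page faults: 7.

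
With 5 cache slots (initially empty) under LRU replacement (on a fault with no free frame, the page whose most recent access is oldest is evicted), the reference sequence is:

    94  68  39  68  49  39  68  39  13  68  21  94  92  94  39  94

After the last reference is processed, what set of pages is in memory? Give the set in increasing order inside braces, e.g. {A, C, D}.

94 -> fault, frames {94}
68 -> fault, frames {94,68}
39 -> fault, frames {94,68,39}
68 -> hit
49 -> fault, frames {94,39,68,49}
39 -> hit
68 -> hit
39 -> hit
13 -> fault, frames {94,49,68,39,13}
68 -> hit
21 -> fault, evict 94, frames {49,39,13,68,21}
94 -> fault, evict 49, frames {39,13,68,21,94}
92 -> fault, evict 39, frames {13,68,21,94,92}
94 -> hit
39 -> fault, evict 13, frames {68,21,92,94,39}
94 -> hit

{21, 39, 68, 92, 94}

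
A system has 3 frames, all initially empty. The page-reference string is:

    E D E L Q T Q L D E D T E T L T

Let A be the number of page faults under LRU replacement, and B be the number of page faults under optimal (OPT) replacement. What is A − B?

Under LRU: F F . F F F . . F F . F . . F . → 9 faults.
Under OPT: F F . F F F . . F F . . . . F . → 8 faults.
A − B = 9 − 8 = 1.

1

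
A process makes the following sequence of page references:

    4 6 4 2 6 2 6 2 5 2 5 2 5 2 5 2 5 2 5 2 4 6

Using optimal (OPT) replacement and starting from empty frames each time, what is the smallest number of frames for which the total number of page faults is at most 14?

2

f=1: 22 faults
f=2: 6 faults
f=3: 5 faults
f=4: 4 faults
Smallest f with faults ≤ 14 is 2.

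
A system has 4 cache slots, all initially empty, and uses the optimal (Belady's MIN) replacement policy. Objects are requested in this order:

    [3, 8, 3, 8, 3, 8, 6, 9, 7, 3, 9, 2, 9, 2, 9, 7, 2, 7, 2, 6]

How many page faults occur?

6

3 -> miss, frames [3]
8 -> miss, frames [3, 8]
3 -> hit
8 -> hit
3 -> hit
8 -> hit
6 -> miss, frames [3, 8, 6]
9 -> miss, frames [3, 8, 6, 9]
7 -> miss, evict 8, frames [3, 6, 9, 7]
3 -> hit
9 -> hit
2 -> miss, evict 3, frames [6, 9, 7, 2]
9 -> hit
2 -> hit
9 -> hit
7 -> hit
2 -> hit
7 -> hit
2 -> hit
6 -> hit
Page faults: 6.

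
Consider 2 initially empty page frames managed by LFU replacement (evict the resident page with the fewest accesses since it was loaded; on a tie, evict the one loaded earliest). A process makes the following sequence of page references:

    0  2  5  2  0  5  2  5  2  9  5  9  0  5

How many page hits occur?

0 -> miss, frames [0]
2 -> miss, frames [0, 2]
5 -> miss, evict 0, frames [2, 5]
2 -> hit
0 -> miss, evict 5, frames [2, 0]
5 -> miss, evict 0, frames [2, 5]
2 -> hit
5 -> hit
2 -> hit
9 -> miss, evict 5, frames [2, 9]
5 -> miss, evict 9, frames [2, 5]
9 -> miss, evict 5, frames [2, 9]
0 -> miss, evict 9, frames [2, 0]
5 -> miss, evict 0, frames [2, 5]
Hits: 4.

4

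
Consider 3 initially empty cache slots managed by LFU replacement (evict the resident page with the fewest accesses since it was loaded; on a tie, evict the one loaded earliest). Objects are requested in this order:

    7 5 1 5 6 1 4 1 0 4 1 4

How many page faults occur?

7

7 -> fault, frames {7}
5 -> fault, frames {7,5}
1 -> fault, frames {7,5,1}
5 -> hit
6 -> fault, evict 7, frames {5,1,6}
1 -> hit
4 -> fault, evict 6, frames {5,1,4}
1 -> hit
0 -> fault, evict 4, frames {5,1,0}
4 -> fault, evict 0, frames {5,1,4}
1 -> hit
4 -> hit
Page faults: 7.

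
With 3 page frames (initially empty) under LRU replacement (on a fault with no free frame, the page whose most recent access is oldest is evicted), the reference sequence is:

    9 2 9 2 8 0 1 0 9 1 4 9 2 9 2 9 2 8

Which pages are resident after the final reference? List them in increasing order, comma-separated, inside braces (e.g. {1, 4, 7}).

9 → miss, frames (9)
2 → miss, frames (9 2)
9 → hit
2 → hit
8 → miss, frames (9 2 8)
0 → miss, evict 9, frames (2 8 0)
1 → miss, evict 2, frames (8 0 1)
0 → hit
9 → miss, evict 8, frames (1 0 9)
1 → hit
4 → miss, evict 0, frames (9 1 4)
9 → hit
2 → miss, evict 1, frames (4 9 2)
9 → hit
2 → hit
9 → hit
2 → hit
8 → miss, evict 4, frames (9 2 8)

{2, 8, 9}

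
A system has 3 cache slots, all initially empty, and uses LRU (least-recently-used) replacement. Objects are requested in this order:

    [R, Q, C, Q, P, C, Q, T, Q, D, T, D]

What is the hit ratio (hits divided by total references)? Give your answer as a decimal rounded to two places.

0.50

R: fault, frames [R]
Q: fault, frames [R, Q]
C: fault, frames [R, Q, C]
Q: hit
P: fault, evict R, frames [C, Q, P]
C: hit
Q: hit
T: fault, evict P, frames [C, Q, T]
Q: hit
D: fault, evict C, frames [T, Q, D]
T: hit
D: hit
Hits: 6 of 12 references → 6/12 = 0.5000.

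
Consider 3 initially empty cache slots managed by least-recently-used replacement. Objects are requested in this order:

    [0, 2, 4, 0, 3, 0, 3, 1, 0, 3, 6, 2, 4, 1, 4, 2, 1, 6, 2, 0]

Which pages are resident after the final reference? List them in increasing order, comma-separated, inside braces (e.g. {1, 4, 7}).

{0, 2, 6}

0 -> miss, frames (0)
2 -> miss, frames (0 2)
4 -> miss, frames (0 2 4)
0 -> hit
3 -> miss, evict 2, frames (4 0 3)
0 -> hit
3 -> hit
1 -> miss, evict 4, frames (0 3 1)
0 -> hit
3 -> hit
6 -> miss, evict 1, frames (0 3 6)
2 -> miss, evict 0, frames (3 6 2)
4 -> miss, evict 3, frames (6 2 4)
1 -> miss, evict 6, frames (2 4 1)
4 -> hit
2 -> hit
1 -> hit
6 -> miss, evict 4, frames (2 1 6)
2 -> hit
0 -> miss, evict 1, frames (6 2 0)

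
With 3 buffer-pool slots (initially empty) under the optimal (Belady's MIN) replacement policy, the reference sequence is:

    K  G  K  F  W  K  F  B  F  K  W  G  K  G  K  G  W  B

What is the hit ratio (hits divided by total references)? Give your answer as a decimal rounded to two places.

K: fault, frames {K}
G: fault, frames {K,G}
K: hit
F: fault, frames {K,G,F}
W: fault, evict G, frames {K,F,W}
K: hit
F: hit
B: fault, evict W, frames {K,F,B}
F: hit
K: hit
W: fault, evict F, frames {K,B,W}
G: fault, evict B, frames {K,W,G}
K: hit
G: hit
K: hit
G: hit
W: hit
B: fault, evict G, frames {K,W,B}
Hits: 10 of 18 references → 10/18 = 0.5556.

0.56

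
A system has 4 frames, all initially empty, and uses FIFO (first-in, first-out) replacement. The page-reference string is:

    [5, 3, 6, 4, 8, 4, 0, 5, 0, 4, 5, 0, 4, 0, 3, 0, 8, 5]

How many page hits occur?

5 → miss, frames [5]
3 → miss, frames [5, 3]
6 → miss, frames [5, 3, 6]
4 → miss, frames [5, 3, 6, 4]
8 → miss, evict 5, frames [3, 6, 4, 8]
4 → hit
0 → miss, evict 3, frames [6, 4, 8, 0]
5 → miss, evict 6, frames [4, 8, 0, 5]
0 → hit
4 → hit
5 → hit
0 → hit
4 → hit
0 → hit
3 → miss, evict 4, frames [8, 0, 5, 3]
0 → hit
8 → hit
5 → hit
Hits: 10.

10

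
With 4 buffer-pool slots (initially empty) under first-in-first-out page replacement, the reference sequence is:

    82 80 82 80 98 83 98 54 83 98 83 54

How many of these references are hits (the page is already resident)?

82 → miss, frames (82)
80 → miss, frames (82 80)
82 → hit
80 → hit
98 → miss, frames (82 80 98)
83 → miss, frames (82 80 98 83)
98 → hit
54 → miss, evict 82, frames (80 98 83 54)
83 → hit
98 → hit
83 → hit
54 → hit
Hits: 7.

7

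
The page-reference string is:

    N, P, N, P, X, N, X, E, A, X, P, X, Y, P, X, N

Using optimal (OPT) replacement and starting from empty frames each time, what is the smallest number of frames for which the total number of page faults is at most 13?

2

f=1: 16 faults
f=2: 9 faults
f=3: 7 faults
f=4: 6 faults
f=5: 6 faults
f=6: 6 faults
Smallest f with faults ≤ 13 is 2.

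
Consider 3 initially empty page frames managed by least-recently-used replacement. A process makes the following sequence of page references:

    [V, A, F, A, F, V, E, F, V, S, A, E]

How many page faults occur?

V → miss, frames (V)
A → miss, frames (V A)
F → miss, frames (V A F)
A → hit
F → hit
V → hit
E → miss, evict A, frames (F V E)
F → hit
V → hit
S → miss, evict E, frames (F V S)
A → miss, evict F, frames (V S A)
E → miss, evict V, frames (S A E)
Page faults: 7.

7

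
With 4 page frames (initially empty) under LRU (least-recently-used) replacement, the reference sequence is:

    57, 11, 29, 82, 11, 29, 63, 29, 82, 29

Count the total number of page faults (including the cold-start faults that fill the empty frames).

57 -> miss, frames (57)
11 -> miss, frames (57 11)
29 -> miss, frames (57 11 29)
82 -> miss, frames (57 11 29 82)
11 -> hit
29 -> hit
63 -> miss, evict 57, frames (82 11 29 63)
29 -> hit
82 -> hit
29 -> hit
Page faults: 5.

5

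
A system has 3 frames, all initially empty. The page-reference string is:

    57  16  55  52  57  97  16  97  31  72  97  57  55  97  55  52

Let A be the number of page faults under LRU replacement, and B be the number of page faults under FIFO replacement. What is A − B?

Under LRU: F F F F F F F . F F . F F . . F → 12 faults.
Under FIFO: F F F F F F F . F F F F F . . F → 13 faults.
A − B = 12 − 13 = -1.

-1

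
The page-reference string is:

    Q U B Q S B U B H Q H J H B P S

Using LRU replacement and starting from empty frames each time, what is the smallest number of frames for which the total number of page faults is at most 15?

2

f=1: 16 faults
f=2: 13 faults
f=3: 11 faults
f=4: 9 faults
f=5: 8 faults
f=6: 8 faults
f=7: 7 faults
Smallest f with faults ≤ 15 is 2.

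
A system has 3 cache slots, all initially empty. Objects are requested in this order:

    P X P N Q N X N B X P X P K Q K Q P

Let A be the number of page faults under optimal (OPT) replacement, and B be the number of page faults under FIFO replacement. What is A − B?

Under OPT: F F . F F . . . F . F . . F . . . . → 7 faults.
Under FIFO: F F . F F . . . F F F . . F F . . . → 9 faults.
A − B = 7 − 9 = -2.

-2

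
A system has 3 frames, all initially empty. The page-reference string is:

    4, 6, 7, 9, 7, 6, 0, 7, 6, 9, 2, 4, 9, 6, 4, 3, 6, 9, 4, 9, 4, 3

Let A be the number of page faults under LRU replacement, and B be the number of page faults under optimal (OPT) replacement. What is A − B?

3

Under LRU: F F F F . . F . . F F F . F . F . F F . . F → 13 faults.
Under OPT: F F F F . . F . . F F F . . . F . . F . . . → 10 faults.
A − B = 13 − 10 = 3.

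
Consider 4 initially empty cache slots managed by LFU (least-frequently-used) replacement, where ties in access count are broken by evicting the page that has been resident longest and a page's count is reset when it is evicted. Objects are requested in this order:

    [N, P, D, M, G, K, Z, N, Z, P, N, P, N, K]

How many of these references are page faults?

N -> miss, frames {N}
P -> miss, frames {N,P}
D -> miss, frames {N,P,D}
M -> miss, frames {N,P,D,M}
G -> miss, evict N, frames {P,D,M,G}
K -> miss, evict P, frames {D,M,G,K}
Z -> miss, evict D, frames {M,G,K,Z}
N -> miss, evict M, frames {G,K,Z,N}
Z -> hit
P -> miss, evict G, frames {K,Z,N,P}
N -> hit
P -> hit
N -> hit
K -> hit
Page faults: 9.

9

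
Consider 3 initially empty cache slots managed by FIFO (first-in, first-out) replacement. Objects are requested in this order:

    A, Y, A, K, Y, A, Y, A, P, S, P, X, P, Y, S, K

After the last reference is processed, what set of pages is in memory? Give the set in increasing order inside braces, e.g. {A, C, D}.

A -> fault, frames (A)
Y -> fault, frames (A Y)
A -> hit
K -> fault, frames (A Y K)
Y -> hit
A -> hit
Y -> hit
A -> hit
P -> fault, evict A, frames (Y K P)
S -> fault, evict Y, frames (K P S)
P -> hit
X -> fault, evict K, frames (P S X)
P -> hit
Y -> fault, evict P, frames (S X Y)
S -> hit
K -> fault, evict S, frames (X Y K)

{K, X, Y}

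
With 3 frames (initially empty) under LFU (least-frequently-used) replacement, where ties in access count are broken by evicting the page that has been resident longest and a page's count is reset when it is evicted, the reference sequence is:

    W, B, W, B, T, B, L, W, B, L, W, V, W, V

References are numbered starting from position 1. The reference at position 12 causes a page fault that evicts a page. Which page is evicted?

pos 1: W: miss, frames (W)
pos 2: B: miss, frames (W B)
pos 3: W: hit
pos 4: B: hit
pos 5: T: miss, frames (W B T)
pos 6: B: hit
pos 7: L: miss, evict T, frames (W B L)
pos 8: W: hit
pos 9: B: hit
pos 10: L: hit
pos 11: W: hit
pos 12: V: miss, evict L, frames (W B V)
At position 12, page L is evicted.

L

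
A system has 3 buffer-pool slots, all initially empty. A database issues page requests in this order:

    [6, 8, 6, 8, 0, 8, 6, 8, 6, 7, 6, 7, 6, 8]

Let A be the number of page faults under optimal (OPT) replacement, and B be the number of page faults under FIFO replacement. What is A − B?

Under OPT: F F . . F . . . . F . . . . → 4 faults.
Under FIFO: F F . . F . . . . F F . . F → 6 faults.
A − B = 4 − 6 = -2.

-2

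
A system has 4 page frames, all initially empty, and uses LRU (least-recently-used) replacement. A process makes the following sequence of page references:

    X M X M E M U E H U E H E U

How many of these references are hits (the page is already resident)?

9

X → miss, frames [X]
M → miss, frames [X, M]
X → hit
M → hit
E → miss, frames [X, M, E]
M → hit
U → miss, frames [X, E, M, U]
E → hit
H → miss, evict X, frames [M, U, E, H]
U → hit
E → hit
H → hit
E → hit
U → hit
Hits: 9.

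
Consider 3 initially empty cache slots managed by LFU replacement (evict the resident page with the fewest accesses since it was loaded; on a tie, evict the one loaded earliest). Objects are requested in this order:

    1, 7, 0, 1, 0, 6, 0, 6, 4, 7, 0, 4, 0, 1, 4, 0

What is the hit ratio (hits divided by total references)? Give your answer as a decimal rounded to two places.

1: miss, frames [1]
7: miss, frames [1, 7]
0: miss, frames [1, 7, 0]
1: hit
0: hit
6: miss, evict 7, frames [1, 0, 6]
0: hit
6: hit
4: miss, evict 1, frames [0, 6, 4]
7: miss, evict 4, frames [0, 6, 7]
0: hit
4: miss, evict 7, frames [0, 6, 4]
0: hit
1: miss, evict 4, frames [0, 6, 1]
4: miss, evict 1, frames [0, 6, 4]
0: hit
Hits: 7 of 16 references → 7/16 = 0.4375.

0.44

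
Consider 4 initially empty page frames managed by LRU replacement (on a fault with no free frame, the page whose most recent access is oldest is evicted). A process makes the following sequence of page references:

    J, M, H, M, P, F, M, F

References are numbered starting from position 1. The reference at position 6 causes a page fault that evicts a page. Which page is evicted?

J

pos 1: J → miss, frames {J}
pos 2: M → miss, frames {J,M}
pos 3: H → miss, frames {J,M,H}
pos 4: M → hit
pos 5: P → miss, frames {J,H,M,P}
pos 6: F → miss, evict J, frames {H,M,P,F}
At position 6, page J is evicted.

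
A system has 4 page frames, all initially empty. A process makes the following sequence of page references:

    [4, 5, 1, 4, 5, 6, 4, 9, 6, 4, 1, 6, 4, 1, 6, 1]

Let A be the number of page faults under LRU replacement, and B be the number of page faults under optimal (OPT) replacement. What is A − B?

Under LRU: F F F . . F . F . . F . . . . . → 6 faults.
Under OPT: F F F . . F . F . . . . . . . . → 5 faults.
A − B = 6 − 5 = 1.

1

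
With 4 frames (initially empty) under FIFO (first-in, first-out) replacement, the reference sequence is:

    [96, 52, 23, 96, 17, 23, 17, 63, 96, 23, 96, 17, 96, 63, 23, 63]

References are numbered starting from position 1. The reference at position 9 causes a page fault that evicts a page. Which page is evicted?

52

pos 1: 96 -> fault, frames [96]
pos 2: 52 -> fault, frames [96, 52]
pos 3: 23 -> fault, frames [96, 52, 23]
pos 4: 96 -> hit
pos 5: 17 -> fault, frames [96, 52, 23, 17]
pos 6: 23 -> hit
pos 7: 17 -> hit
pos 8: 63 -> fault, evict 96, frames [52, 23, 17, 63]
pos 9: 96 -> fault, evict 52, frames [23, 17, 63, 96]
At position 9, page 52 is evicted.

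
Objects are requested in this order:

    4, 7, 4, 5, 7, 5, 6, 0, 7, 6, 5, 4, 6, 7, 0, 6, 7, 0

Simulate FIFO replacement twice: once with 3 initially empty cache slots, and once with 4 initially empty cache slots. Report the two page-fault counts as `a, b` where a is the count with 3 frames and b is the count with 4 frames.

11, 7

3 frames: F F . F . . F F F . F F F F F . . . → 11 faults.
4 frames: F F . F . . F F . . . F . F . . . . → 7 faults.
7 < 11: adding a frame reduced faults, as is typical.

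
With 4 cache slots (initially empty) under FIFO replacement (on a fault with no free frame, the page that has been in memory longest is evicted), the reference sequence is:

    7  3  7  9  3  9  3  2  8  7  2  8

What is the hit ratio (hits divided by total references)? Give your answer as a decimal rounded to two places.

0.50

7 → fault, frames [7]
3 → fault, frames [7, 3]
7 → hit
9 → fault, frames [7, 3, 9]
3 → hit
9 → hit
3 → hit
2 → fault, frames [7, 3, 9, 2]
8 → fault, evict 7, frames [3, 9, 2, 8]
7 → fault, evict 3, frames [9, 2, 8, 7]
2 → hit
8 → hit
Hits: 6 of 12 references → 6/12 = 0.5000.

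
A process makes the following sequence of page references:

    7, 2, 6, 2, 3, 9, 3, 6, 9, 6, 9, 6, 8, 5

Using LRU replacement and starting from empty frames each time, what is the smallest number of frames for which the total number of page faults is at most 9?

f=1: 14 faults
f=2: 9 faults
f=3: 8 faults
f=4: 7 faults
f=5: 7 faults
f=6: 7 faults
f=7: 7 faults
Smallest f with faults ≤ 9 is 2.

2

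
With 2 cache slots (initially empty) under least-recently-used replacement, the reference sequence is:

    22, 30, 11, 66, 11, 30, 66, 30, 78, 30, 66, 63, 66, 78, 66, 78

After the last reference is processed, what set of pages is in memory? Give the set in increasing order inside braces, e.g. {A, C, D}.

22: miss, frames (22)
30: miss, frames (22 30)
11: miss, evict 22, frames (30 11)
66: miss, evict 30, frames (11 66)
11: hit
30: miss, evict 66, frames (11 30)
66: miss, evict 11, frames (30 66)
30: hit
78: miss, evict 66, frames (30 78)
30: hit
66: miss, evict 78, frames (30 66)
63: miss, evict 30, frames (66 63)
66: hit
78: miss, evict 63, frames (66 78)
66: hit
78: hit

{66, 78}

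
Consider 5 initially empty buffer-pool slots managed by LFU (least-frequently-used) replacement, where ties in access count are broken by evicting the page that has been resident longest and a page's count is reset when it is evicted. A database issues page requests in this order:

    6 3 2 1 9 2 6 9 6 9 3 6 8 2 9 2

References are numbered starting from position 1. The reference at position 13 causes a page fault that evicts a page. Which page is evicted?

1

pos 1: 6 -> fault, frames (6)
pos 2: 3 -> fault, frames (6 3)
pos 3: 2 -> fault, frames (6 3 2)
pos 4: 1 -> fault, frames (6 3 2 1)
pos 5: 9 -> fault, frames (6 3 2 1 9)
pos 6: 2 -> hit
pos 7: 6 -> hit
pos 8: 9 -> hit
pos 9: 6 -> hit
pos 10: 9 -> hit
pos 11: 3 -> hit
pos 12: 6 -> hit
pos 13: 8 -> fault, evict 1, frames (6 3 2 9 8)
At position 13, page 1 is evicted.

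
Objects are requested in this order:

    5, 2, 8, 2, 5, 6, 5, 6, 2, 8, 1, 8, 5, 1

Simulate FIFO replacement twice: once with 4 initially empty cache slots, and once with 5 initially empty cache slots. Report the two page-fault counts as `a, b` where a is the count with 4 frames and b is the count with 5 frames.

4 frames: F F F . . F . . . . F . F . → 6 faults.
5 frames: F F F . . F . . . . F . . . → 5 faults.
5 < 6: adding a frame reduced faults, as is typical.

6, 5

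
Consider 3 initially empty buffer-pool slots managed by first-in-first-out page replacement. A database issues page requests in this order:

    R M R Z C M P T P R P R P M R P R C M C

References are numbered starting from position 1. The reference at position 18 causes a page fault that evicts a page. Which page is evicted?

pos 1: R: fault, frames (R)
pos 2: M: fault, frames (R M)
pos 3: R: hit
pos 4: Z: fault, frames (R M Z)
pos 5: C: fault, evict R, frames (M Z C)
pos 6: M: hit
pos 7: P: fault, evict M, frames (Z C P)
pos 8: T: fault, evict Z, frames (C P T)
pos 9: P: hit
pos 10: R: fault, evict C, frames (P T R)
pos 11: P: hit
pos 12: R: hit
pos 13: P: hit
pos 14: M: fault, evict P, frames (T R M)
pos 15: R: hit
pos 16: P: fault, evict T, frames (R M P)
pos 17: R: hit
pos 18: C: fault, evict R, frames (M P C)
At position 18, page R is evicted.

R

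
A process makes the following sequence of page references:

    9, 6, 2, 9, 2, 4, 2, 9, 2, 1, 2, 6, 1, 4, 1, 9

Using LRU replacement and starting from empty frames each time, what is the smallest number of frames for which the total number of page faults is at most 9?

f=1: 16 faults
f=2: 11 faults
f=3: 8 faults
f=4: 8 faults
f=5: 5 faults
Smallest f with faults ≤ 9 is 3.

3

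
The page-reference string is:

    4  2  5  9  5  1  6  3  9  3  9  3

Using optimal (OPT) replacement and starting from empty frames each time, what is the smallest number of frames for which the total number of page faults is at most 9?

f=1: 12 faults
f=2: 7 faults
f=3: 7 faults
f=4: 7 faults
f=5: 7 faults
f=6: 7 faults
f=7: 7 faults
Smallest f with faults ≤ 9 is 2.

2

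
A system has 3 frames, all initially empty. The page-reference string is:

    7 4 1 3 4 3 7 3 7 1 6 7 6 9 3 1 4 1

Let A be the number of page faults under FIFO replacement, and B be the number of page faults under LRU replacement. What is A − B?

-1

Under FIFO: F F F F . . F . . . F . . F F F F . → 10 faults.
Under LRU: F F F F . . F . . F F . . F F F F . → 11 faults.
A − B = 10 − 11 = -1.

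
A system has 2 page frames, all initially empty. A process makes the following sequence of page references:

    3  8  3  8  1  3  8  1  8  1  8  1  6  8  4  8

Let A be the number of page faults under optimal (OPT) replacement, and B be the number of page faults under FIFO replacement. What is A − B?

Under OPT: F F . . F . F . . . . . F . F . → 6 faults.
Under FIFO: F F . . F F F F . . . . F F F . → 9 faults.
A − B = 6 − 9 = -3.

-3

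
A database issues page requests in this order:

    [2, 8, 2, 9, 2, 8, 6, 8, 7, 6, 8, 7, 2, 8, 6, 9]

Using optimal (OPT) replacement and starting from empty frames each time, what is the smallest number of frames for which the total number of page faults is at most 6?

4

f=1: 16 faults
f=2: 10 faults
f=3: 7 faults
f=4: 6 faults
f=5: 5 faults
Smallest f with faults ≤ 6 is 4.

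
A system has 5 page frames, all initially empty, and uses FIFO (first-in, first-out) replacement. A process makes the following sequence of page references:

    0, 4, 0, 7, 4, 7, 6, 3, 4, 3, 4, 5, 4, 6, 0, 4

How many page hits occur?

0 -> fault, frames [0]
4 -> fault, frames [0, 4]
0 -> hit
7 -> fault, frames [0, 4, 7]
4 -> hit
7 -> hit
6 -> fault, frames [0, 4, 7, 6]
3 -> fault, frames [0, 4, 7, 6, 3]
4 -> hit
3 -> hit
4 -> hit
5 -> fault, evict 0, frames [4, 7, 6, 3, 5]
4 -> hit
6 -> hit
0 -> fault, evict 4, frames [7, 6, 3, 5, 0]
4 -> fault, evict 7, frames [6, 3, 5, 0, 4]
Hits: 8.

8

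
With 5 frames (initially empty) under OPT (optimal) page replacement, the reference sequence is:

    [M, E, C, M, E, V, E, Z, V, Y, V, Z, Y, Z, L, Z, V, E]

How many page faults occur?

M → miss, frames {M}
E → miss, frames {M,E}
C → miss, frames {M,E,C}
M → hit
E → hit
V → miss, frames {M,E,C,V}
E → hit
Z → miss, frames {M,E,C,V,Z}
V → hit
Y → miss, evict C, frames {M,E,V,Z,Y}
V → hit
Z → hit
Y → hit
Z → hit
L → miss, evict Y, frames {M,E,V,Z,L}
Z → hit
V → hit
E → hit
Page faults: 7.

7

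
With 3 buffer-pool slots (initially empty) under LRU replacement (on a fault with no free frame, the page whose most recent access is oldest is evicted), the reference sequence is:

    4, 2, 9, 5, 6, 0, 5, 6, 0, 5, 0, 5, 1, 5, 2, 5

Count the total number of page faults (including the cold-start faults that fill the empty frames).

4: fault, frames [4]
2: fault, frames [4, 2]
9: fault, frames [4, 2, 9]
5: fault, evict 4, frames [2, 9, 5]
6: fault, evict 2, frames [9, 5, 6]
0: fault, evict 9, frames [5, 6, 0]
5: hit
6: hit
0: hit
5: hit
0: hit
5: hit
1: fault, evict 6, frames [0, 5, 1]
5: hit
2: fault, evict 0, frames [1, 5, 2]
5: hit
Page faults: 8.

8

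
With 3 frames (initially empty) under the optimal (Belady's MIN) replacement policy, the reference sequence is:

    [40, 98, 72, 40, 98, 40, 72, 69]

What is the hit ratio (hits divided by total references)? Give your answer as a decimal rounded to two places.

40 → miss, frames [40]
98 → miss, frames [40, 98]
72 → miss, frames [40, 98, 72]
40 → hit
98 → hit
40 → hit
72 → hit
69 → miss, evict 72, frames [40, 98, 69]
Hits: 4 of 8 references → 4/8 = 0.5000.

0.50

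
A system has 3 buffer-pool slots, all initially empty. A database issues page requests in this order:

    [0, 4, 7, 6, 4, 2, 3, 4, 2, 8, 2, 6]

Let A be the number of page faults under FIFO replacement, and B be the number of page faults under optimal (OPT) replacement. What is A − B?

Under FIFO: F F F F . F F F . F F F → 10 faults.
Under OPT: F F F F . F F . . F . F → 8 faults.
A − B = 10 − 8 = 2.

2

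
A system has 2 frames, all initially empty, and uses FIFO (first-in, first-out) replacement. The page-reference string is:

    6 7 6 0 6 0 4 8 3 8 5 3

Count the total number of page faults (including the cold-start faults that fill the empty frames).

6 -> fault, frames [6]
7 -> fault, frames [6, 7]
6 -> hit
0 -> fault, evict 6, frames [7, 0]
6 -> fault, evict 7, frames [0, 6]
0 -> hit
4 -> fault, evict 0, frames [6, 4]
8 -> fault, evict 6, frames [4, 8]
3 -> fault, evict 4, frames [8, 3]
8 -> hit
5 -> fault, evict 8, frames [3, 5]
3 -> hit
Page faults: 8.

8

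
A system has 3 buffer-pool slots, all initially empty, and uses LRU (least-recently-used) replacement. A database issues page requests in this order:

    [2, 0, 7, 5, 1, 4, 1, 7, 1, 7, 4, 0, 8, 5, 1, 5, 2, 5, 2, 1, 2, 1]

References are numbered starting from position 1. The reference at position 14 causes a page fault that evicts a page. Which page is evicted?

4

pos 1: 2: miss, frames [2]
pos 2: 0: miss, frames [2, 0]
pos 3: 7: miss, frames [2, 0, 7]
pos 4: 5: miss, evict 2, frames [0, 7, 5]
pos 5: 1: miss, evict 0, frames [7, 5, 1]
pos 6: 4: miss, evict 7, frames [5, 1, 4]
pos 7: 1: hit
pos 8: 7: miss, evict 5, frames [4, 1, 7]
pos 9: 1: hit
pos 10: 7: hit
pos 11: 4: hit
pos 12: 0: miss, evict 1, frames [7, 4, 0]
pos 13: 8: miss, evict 7, frames [4, 0, 8]
pos 14: 5: miss, evict 4, frames [0, 8, 5]
At position 14, page 4 is evicted.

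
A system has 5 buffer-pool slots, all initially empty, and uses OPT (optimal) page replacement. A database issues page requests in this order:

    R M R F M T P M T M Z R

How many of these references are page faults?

6

R → miss, frames (R)
M → miss, frames (R M)
R → hit
F → miss, frames (R M F)
M → hit
T → miss, frames (R M F T)
P → miss, frames (R M F T P)
M → hit
T → hit
M → hit
Z → miss, evict P, frames (R M F T Z)
R → hit
Page faults: 6.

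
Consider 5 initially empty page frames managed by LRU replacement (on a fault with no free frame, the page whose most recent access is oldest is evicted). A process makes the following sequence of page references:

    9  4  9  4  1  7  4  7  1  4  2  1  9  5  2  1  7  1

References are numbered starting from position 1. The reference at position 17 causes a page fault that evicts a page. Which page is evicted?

pos 1: 9 -> miss, frames (9)
pos 2: 4 -> miss, frames (9 4)
pos 3: 9 -> hit
pos 4: 4 -> hit
pos 5: 1 -> miss, frames (9 4 1)
pos 6: 7 -> miss, frames (9 4 1 7)
pos 7: 4 -> hit
pos 8: 7 -> hit
pos 9: 1 -> hit
pos 10: 4 -> hit
pos 11: 2 -> miss, frames (9 7 1 4 2)
pos 12: 1 -> hit
pos 13: 9 -> hit
pos 14: 5 -> miss, evict 7, frames (4 2 1 9 5)
pos 15: 2 -> hit
pos 16: 1 -> hit
pos 17: 7 -> miss, evict 4, frames (9 5 2 1 7)
At position 17, page 4 is evicted.

4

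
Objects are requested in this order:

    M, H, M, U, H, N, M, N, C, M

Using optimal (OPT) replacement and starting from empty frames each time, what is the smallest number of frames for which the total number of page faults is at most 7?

2

f=1: 10 faults
f=2: 6 faults
f=3: 5 faults
f=4: 5 faults
f=5: 5 faults
Smallest f with faults ≤ 7 is 2.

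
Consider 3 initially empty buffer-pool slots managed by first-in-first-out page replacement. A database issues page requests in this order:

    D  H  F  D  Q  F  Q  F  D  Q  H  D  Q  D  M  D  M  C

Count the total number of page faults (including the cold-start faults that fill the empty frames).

D: fault, frames [D]
H: fault, frames [D, H]
F: fault, frames [D, H, F]
D: hit
Q: fault, evict D, frames [H, F, Q]
F: hit
Q: hit
F: hit
D: fault, evict H, frames [F, Q, D]
Q: hit
H: fault, evict F, frames [Q, D, H]
D: hit
Q: hit
D: hit
M: fault, evict Q, frames [D, H, M]
D: hit
M: hit
C: fault, evict D, frames [H, M, C]
Page faults: 8.

8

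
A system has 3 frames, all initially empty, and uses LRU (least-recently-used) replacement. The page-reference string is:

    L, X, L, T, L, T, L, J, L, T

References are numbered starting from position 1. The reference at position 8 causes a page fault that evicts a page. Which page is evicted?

pos 1: L -> fault, frames [L]
pos 2: X -> fault, frames [L, X]
pos 3: L -> hit
pos 4: T -> fault, frames [X, L, T]
pos 5: L -> hit
pos 6: T -> hit
pos 7: L -> hit
pos 8: J -> fault, evict X, frames [T, L, J]
At position 8, page X is evicted.

X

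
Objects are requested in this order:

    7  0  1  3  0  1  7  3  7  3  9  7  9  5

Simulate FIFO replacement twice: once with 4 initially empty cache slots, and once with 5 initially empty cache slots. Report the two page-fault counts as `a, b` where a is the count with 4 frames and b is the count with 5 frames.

4 frames: F F F F . . . . . . F F . F → 7 faults.
5 frames: F F F F . . . . . . F . . F → 6 faults.
6 < 7: adding a frame reduced faults, as is typical.

7, 6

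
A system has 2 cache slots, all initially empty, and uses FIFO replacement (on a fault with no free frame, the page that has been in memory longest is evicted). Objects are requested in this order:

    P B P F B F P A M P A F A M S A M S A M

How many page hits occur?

4

P: fault, frames (P)
B: fault, frames (P B)
P: hit
F: fault, evict P, frames (B F)
B: hit
F: hit
P: fault, evict B, frames (F P)
A: fault, evict F, frames (P A)
M: fault, evict P, frames (A M)
P: fault, evict A, frames (M P)
A: fault, evict M, frames (P A)
F: fault, evict P, frames (A F)
A: hit
M: fault, evict A, frames (F M)
S: fault, evict F, frames (M S)
A: fault, evict M, frames (S A)
M: fault, evict S, frames (A M)
S: fault, evict A, frames (M S)
A: fault, evict M, frames (S A)
M: fault, evict S, frames (A M)
Hits: 4.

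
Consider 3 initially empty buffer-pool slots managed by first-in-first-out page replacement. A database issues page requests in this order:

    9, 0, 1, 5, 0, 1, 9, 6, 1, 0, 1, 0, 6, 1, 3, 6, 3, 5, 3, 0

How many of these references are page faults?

9 → miss, frames (9)
0 → miss, frames (9 0)
1 → miss, frames (9 0 1)
5 → miss, evict 9, frames (0 1 5)
0 → hit
1 → hit
9 → miss, evict 0, frames (1 5 9)
6 → miss, evict 1, frames (5 9 6)
1 → miss, evict 5, frames (9 6 1)
0 → miss, evict 9, frames (6 1 0)
1 → hit
0 → hit
6 → hit
1 → hit
3 → miss, evict 6, frames (1 0 3)
6 → miss, evict 1, frames (0 3 6)
3 → hit
5 → miss, evict 0, frames (3 6 5)
3 → hit
0 → miss, evict 3, frames (6 5 0)
Page faults: 12.

12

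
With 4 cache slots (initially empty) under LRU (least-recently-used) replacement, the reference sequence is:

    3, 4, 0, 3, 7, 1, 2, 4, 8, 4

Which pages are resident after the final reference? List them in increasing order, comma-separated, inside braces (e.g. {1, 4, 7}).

{1, 2, 4, 8}

3 → fault, frames {3}
4 → fault, frames {3,4}
0 → fault, frames {3,4,0}
3 → hit
7 → fault, frames {4,0,3,7}
1 → fault, evict 4, frames {0,3,7,1}
2 → fault, evict 0, frames {3,7,1,2}
4 → fault, evict 3, frames {7,1,2,4}
8 → fault, evict 7, frames {1,2,4,8}
4 → hit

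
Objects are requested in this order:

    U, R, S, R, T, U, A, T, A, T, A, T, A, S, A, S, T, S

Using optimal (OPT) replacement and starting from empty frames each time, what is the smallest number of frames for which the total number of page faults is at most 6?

f=1: 18 faults
f=2: 8 faults
f=3: 5 faults
f=4: 5 faults
f=5: 5 faults
Smallest f with faults ≤ 6 is 3.

3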